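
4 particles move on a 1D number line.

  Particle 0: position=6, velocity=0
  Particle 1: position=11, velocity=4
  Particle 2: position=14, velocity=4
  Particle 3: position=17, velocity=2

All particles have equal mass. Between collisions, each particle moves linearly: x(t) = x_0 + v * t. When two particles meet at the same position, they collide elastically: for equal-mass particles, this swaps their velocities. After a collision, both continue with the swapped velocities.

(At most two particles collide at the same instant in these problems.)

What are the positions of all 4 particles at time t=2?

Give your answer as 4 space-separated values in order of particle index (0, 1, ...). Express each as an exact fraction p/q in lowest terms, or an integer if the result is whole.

Answer: 6 19 21 22

Derivation:
Collision at t=3/2: particles 2 and 3 swap velocities; positions: p0=6 p1=17 p2=20 p3=20; velocities now: v0=0 v1=4 v2=2 v3=4
Advance to t=2 (no further collisions before then); velocities: v0=0 v1=4 v2=2 v3=4; positions = 6 19 21 22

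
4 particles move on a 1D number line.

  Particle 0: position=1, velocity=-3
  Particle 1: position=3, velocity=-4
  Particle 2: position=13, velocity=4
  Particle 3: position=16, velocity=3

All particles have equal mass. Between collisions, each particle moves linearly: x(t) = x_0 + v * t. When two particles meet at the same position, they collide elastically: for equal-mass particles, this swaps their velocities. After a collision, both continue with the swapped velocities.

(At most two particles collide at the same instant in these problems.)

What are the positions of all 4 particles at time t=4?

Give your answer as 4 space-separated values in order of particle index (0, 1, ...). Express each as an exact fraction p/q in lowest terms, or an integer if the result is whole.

Answer: -13 -11 28 29

Derivation:
Collision at t=2: particles 0 and 1 swap velocities; positions: p0=-5 p1=-5 p2=21 p3=22; velocities now: v0=-4 v1=-3 v2=4 v3=3
Collision at t=3: particles 2 and 3 swap velocities; positions: p0=-9 p1=-8 p2=25 p3=25; velocities now: v0=-4 v1=-3 v2=3 v3=4
Advance to t=4 (no further collisions before then); velocities: v0=-4 v1=-3 v2=3 v3=4; positions = -13 -11 28 29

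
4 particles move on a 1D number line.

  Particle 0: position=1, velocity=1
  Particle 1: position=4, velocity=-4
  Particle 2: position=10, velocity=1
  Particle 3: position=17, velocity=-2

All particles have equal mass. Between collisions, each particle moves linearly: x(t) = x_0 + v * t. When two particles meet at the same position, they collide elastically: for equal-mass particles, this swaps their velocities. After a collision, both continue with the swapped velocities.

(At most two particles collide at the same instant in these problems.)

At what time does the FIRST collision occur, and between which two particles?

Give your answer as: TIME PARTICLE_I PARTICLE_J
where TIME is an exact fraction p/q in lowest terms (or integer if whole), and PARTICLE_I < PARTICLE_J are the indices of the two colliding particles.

Answer: 3/5 0 1

Derivation:
Pair (0,1): pos 1,4 vel 1,-4 -> gap=3, closing at 5/unit, collide at t=3/5
Pair (1,2): pos 4,10 vel -4,1 -> not approaching (rel speed -5 <= 0)
Pair (2,3): pos 10,17 vel 1,-2 -> gap=7, closing at 3/unit, collide at t=7/3
Earliest collision: t=3/5 between 0 and 1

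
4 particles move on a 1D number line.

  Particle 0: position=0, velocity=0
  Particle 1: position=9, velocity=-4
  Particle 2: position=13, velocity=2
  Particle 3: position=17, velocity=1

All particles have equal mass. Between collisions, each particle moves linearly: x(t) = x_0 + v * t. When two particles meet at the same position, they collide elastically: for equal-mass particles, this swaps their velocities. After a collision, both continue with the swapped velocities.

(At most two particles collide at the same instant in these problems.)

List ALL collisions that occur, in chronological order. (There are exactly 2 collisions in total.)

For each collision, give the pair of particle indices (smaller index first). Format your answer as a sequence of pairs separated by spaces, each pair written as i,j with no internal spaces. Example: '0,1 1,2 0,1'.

Answer: 0,1 2,3

Derivation:
Collision at t=9/4: particles 0 and 1 swap velocities; positions: p0=0 p1=0 p2=35/2 p3=77/4; velocities now: v0=-4 v1=0 v2=2 v3=1
Collision at t=4: particles 2 and 3 swap velocities; positions: p0=-7 p1=0 p2=21 p3=21; velocities now: v0=-4 v1=0 v2=1 v3=2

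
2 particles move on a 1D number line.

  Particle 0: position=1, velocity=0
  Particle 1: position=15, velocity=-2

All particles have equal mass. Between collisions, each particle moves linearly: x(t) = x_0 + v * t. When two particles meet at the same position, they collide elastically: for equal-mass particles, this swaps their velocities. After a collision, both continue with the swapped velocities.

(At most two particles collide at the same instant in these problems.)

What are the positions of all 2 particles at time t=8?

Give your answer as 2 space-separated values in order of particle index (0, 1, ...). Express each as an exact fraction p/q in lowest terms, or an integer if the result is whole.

Collision at t=7: particles 0 and 1 swap velocities; positions: p0=1 p1=1; velocities now: v0=-2 v1=0
Advance to t=8 (no further collisions before then); velocities: v0=-2 v1=0; positions = -1 1

Answer: -1 1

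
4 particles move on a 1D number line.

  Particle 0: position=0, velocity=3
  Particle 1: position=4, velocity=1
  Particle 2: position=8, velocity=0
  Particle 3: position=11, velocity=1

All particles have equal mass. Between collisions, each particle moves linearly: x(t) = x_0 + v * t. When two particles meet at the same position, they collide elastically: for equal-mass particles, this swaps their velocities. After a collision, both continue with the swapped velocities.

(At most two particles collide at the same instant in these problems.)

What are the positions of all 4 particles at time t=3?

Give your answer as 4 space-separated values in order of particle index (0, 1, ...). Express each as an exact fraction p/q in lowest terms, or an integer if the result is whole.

Answer: 7 8 9 14

Derivation:
Collision at t=2: particles 0 and 1 swap velocities; positions: p0=6 p1=6 p2=8 p3=13; velocities now: v0=1 v1=3 v2=0 v3=1
Collision at t=8/3: particles 1 and 2 swap velocities; positions: p0=20/3 p1=8 p2=8 p3=41/3; velocities now: v0=1 v1=0 v2=3 v3=1
Advance to t=3 (no further collisions before then); velocities: v0=1 v1=0 v2=3 v3=1; positions = 7 8 9 14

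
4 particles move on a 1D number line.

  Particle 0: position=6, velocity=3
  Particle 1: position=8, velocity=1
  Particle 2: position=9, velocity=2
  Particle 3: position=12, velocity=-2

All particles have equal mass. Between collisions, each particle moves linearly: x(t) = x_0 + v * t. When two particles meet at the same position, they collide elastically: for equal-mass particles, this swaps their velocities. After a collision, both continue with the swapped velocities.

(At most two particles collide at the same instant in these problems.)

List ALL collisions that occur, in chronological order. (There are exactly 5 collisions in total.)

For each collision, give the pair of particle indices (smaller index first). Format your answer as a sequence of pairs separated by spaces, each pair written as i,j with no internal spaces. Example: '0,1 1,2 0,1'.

Answer: 2,3 0,1 1,2 0,1 2,3

Derivation:
Collision at t=3/4: particles 2 and 3 swap velocities; positions: p0=33/4 p1=35/4 p2=21/2 p3=21/2; velocities now: v0=3 v1=1 v2=-2 v3=2
Collision at t=1: particles 0 and 1 swap velocities; positions: p0=9 p1=9 p2=10 p3=11; velocities now: v0=1 v1=3 v2=-2 v3=2
Collision at t=6/5: particles 1 and 2 swap velocities; positions: p0=46/5 p1=48/5 p2=48/5 p3=57/5; velocities now: v0=1 v1=-2 v2=3 v3=2
Collision at t=4/3: particles 0 and 1 swap velocities; positions: p0=28/3 p1=28/3 p2=10 p3=35/3; velocities now: v0=-2 v1=1 v2=3 v3=2
Collision at t=3: particles 2 and 3 swap velocities; positions: p0=6 p1=11 p2=15 p3=15; velocities now: v0=-2 v1=1 v2=2 v3=3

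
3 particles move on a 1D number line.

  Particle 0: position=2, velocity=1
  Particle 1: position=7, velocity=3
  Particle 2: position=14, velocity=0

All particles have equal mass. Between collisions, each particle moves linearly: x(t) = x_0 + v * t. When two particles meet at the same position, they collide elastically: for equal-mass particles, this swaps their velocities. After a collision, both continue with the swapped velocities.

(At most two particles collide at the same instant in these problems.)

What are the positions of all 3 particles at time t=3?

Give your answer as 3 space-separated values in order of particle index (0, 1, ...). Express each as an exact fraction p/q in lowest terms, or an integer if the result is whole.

Answer: 5 14 16

Derivation:
Collision at t=7/3: particles 1 and 2 swap velocities; positions: p0=13/3 p1=14 p2=14; velocities now: v0=1 v1=0 v2=3
Advance to t=3 (no further collisions before then); velocities: v0=1 v1=0 v2=3; positions = 5 14 16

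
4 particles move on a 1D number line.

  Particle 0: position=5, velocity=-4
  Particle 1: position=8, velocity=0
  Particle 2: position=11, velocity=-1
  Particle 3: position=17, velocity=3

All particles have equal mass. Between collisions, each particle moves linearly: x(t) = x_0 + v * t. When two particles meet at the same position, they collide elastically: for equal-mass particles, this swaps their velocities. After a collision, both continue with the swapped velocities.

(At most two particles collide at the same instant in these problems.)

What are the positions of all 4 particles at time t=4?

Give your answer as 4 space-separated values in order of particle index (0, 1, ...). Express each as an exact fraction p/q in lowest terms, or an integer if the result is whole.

Collision at t=3: particles 1 and 2 swap velocities; positions: p0=-7 p1=8 p2=8 p3=26; velocities now: v0=-4 v1=-1 v2=0 v3=3
Advance to t=4 (no further collisions before then); velocities: v0=-4 v1=-1 v2=0 v3=3; positions = -11 7 8 29

Answer: -11 7 8 29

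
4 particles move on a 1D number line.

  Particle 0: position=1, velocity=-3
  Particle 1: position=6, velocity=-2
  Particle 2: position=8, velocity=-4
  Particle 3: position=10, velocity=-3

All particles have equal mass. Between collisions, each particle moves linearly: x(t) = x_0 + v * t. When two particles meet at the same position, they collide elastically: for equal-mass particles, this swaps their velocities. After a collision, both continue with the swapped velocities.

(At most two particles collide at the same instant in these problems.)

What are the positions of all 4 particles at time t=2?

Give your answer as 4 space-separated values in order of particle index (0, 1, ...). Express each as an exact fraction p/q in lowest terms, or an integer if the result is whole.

Answer: -5 0 2 4

Derivation:
Collision at t=1: particles 1 and 2 swap velocities; positions: p0=-2 p1=4 p2=4 p3=7; velocities now: v0=-3 v1=-4 v2=-2 v3=-3
Advance to t=2 (no further collisions before then); velocities: v0=-3 v1=-4 v2=-2 v3=-3; positions = -5 0 2 4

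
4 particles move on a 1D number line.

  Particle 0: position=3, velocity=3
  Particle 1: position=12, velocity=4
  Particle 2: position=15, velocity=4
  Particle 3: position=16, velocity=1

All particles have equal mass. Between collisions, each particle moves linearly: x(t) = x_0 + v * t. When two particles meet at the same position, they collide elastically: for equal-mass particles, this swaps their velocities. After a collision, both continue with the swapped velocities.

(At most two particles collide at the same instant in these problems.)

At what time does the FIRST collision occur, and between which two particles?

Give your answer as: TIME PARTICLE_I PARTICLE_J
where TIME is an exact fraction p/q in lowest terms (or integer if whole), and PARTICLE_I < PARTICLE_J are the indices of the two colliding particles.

Answer: 1/3 2 3

Derivation:
Pair (0,1): pos 3,12 vel 3,4 -> not approaching (rel speed -1 <= 0)
Pair (1,2): pos 12,15 vel 4,4 -> not approaching (rel speed 0 <= 0)
Pair (2,3): pos 15,16 vel 4,1 -> gap=1, closing at 3/unit, collide at t=1/3
Earliest collision: t=1/3 between 2 and 3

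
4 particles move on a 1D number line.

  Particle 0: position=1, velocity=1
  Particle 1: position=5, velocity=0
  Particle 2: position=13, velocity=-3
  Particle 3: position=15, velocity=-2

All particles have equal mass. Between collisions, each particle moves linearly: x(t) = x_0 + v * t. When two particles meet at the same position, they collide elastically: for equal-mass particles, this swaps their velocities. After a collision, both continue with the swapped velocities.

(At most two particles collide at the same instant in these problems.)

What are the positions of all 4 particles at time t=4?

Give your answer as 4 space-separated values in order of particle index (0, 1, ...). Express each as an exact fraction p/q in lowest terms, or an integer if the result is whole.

Collision at t=8/3: particles 1 and 2 swap velocities; positions: p0=11/3 p1=5 p2=5 p3=29/3; velocities now: v0=1 v1=-3 v2=0 v3=-2
Collision at t=3: particles 0 and 1 swap velocities; positions: p0=4 p1=4 p2=5 p3=9; velocities now: v0=-3 v1=1 v2=0 v3=-2
Collision at t=4: particles 1 and 2 swap velocities; positions: p0=1 p1=5 p2=5 p3=7; velocities now: v0=-3 v1=0 v2=1 v3=-2
Advance to t=4 (no further collisions before then); velocities: v0=-3 v1=0 v2=1 v3=-2; positions = 1 5 5 7

Answer: 1 5 5 7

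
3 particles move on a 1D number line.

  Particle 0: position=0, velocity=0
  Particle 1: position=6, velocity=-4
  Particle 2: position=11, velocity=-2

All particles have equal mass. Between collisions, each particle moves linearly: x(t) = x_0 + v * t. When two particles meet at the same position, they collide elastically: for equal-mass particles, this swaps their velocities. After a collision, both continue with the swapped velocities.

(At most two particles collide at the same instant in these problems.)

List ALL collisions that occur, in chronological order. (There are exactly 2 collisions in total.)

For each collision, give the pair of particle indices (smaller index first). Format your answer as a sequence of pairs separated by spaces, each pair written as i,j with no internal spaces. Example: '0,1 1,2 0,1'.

Answer: 0,1 1,2

Derivation:
Collision at t=3/2: particles 0 and 1 swap velocities; positions: p0=0 p1=0 p2=8; velocities now: v0=-4 v1=0 v2=-2
Collision at t=11/2: particles 1 and 2 swap velocities; positions: p0=-16 p1=0 p2=0; velocities now: v0=-4 v1=-2 v2=0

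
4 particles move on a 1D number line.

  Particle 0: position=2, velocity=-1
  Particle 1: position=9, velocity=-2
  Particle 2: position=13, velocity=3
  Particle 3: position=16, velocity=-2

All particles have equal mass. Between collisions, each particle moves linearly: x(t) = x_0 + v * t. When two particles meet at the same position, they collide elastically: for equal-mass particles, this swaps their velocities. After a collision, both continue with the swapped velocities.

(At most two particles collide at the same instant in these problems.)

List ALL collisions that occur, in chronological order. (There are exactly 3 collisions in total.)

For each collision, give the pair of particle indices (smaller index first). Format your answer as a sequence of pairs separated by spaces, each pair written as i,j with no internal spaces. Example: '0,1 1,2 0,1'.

Answer: 2,3 0,1 1,2

Derivation:
Collision at t=3/5: particles 2 and 3 swap velocities; positions: p0=7/5 p1=39/5 p2=74/5 p3=74/5; velocities now: v0=-1 v1=-2 v2=-2 v3=3
Collision at t=7: particles 0 and 1 swap velocities; positions: p0=-5 p1=-5 p2=2 p3=34; velocities now: v0=-2 v1=-1 v2=-2 v3=3
Collision at t=14: particles 1 and 2 swap velocities; positions: p0=-19 p1=-12 p2=-12 p3=55; velocities now: v0=-2 v1=-2 v2=-1 v3=3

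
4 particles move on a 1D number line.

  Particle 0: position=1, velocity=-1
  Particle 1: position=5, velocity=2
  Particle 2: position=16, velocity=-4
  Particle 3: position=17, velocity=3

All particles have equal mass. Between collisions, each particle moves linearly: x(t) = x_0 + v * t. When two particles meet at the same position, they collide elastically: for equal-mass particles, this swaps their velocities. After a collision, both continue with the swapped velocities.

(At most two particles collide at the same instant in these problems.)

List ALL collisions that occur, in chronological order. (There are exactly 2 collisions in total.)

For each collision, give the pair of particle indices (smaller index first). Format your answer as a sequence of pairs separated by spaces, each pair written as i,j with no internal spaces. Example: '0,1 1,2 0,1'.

Collision at t=11/6: particles 1 and 2 swap velocities; positions: p0=-5/6 p1=26/3 p2=26/3 p3=45/2; velocities now: v0=-1 v1=-4 v2=2 v3=3
Collision at t=5: particles 0 and 1 swap velocities; positions: p0=-4 p1=-4 p2=15 p3=32; velocities now: v0=-4 v1=-1 v2=2 v3=3

Answer: 1,2 0,1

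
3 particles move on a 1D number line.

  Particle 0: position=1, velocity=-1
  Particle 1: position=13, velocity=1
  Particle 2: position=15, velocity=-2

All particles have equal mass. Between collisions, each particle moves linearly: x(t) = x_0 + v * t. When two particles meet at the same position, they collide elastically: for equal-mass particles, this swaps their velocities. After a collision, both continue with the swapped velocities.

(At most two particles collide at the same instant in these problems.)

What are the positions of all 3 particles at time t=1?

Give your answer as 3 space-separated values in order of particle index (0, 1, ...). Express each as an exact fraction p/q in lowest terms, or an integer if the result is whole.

Collision at t=2/3: particles 1 and 2 swap velocities; positions: p0=1/3 p1=41/3 p2=41/3; velocities now: v0=-1 v1=-2 v2=1
Advance to t=1 (no further collisions before then); velocities: v0=-1 v1=-2 v2=1; positions = 0 13 14

Answer: 0 13 14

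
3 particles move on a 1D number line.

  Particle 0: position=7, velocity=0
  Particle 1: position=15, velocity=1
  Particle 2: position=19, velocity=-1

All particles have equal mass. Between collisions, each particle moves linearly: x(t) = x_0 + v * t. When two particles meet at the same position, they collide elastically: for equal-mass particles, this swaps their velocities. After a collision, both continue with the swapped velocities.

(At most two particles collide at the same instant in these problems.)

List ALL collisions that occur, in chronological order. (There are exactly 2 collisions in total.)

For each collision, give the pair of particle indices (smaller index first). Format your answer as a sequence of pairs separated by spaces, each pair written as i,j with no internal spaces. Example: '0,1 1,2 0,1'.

Answer: 1,2 0,1

Derivation:
Collision at t=2: particles 1 and 2 swap velocities; positions: p0=7 p1=17 p2=17; velocities now: v0=0 v1=-1 v2=1
Collision at t=12: particles 0 and 1 swap velocities; positions: p0=7 p1=7 p2=27; velocities now: v0=-1 v1=0 v2=1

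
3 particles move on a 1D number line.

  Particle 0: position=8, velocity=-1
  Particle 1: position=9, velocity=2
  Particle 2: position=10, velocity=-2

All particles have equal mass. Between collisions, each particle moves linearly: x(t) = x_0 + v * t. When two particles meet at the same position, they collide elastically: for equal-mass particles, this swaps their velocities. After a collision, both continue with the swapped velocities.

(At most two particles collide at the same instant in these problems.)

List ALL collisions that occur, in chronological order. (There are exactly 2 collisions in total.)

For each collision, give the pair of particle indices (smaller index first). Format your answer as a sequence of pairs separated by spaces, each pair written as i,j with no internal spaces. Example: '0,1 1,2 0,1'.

Answer: 1,2 0,1

Derivation:
Collision at t=1/4: particles 1 and 2 swap velocities; positions: p0=31/4 p1=19/2 p2=19/2; velocities now: v0=-1 v1=-2 v2=2
Collision at t=2: particles 0 and 1 swap velocities; positions: p0=6 p1=6 p2=13; velocities now: v0=-2 v1=-1 v2=2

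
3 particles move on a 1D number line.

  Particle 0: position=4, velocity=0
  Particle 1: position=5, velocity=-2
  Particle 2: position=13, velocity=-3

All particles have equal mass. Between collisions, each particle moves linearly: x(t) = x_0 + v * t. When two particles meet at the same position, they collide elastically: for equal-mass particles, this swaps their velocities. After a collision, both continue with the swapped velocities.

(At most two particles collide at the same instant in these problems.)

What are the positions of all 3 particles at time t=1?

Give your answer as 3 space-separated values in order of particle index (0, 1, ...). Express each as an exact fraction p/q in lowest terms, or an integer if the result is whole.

Answer: 3 4 10

Derivation:
Collision at t=1/2: particles 0 and 1 swap velocities; positions: p0=4 p1=4 p2=23/2; velocities now: v0=-2 v1=0 v2=-3
Advance to t=1 (no further collisions before then); velocities: v0=-2 v1=0 v2=-3; positions = 3 4 10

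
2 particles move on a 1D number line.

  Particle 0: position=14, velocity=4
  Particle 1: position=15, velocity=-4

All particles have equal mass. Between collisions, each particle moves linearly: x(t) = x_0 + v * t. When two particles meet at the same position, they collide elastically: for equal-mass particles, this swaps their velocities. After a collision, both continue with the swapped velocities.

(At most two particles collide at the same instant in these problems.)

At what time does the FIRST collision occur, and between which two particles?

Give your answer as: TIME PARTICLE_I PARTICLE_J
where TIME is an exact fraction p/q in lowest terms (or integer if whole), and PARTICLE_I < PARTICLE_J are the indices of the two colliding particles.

Pair (0,1): pos 14,15 vel 4,-4 -> gap=1, closing at 8/unit, collide at t=1/8
Earliest collision: t=1/8 between 0 and 1

Answer: 1/8 0 1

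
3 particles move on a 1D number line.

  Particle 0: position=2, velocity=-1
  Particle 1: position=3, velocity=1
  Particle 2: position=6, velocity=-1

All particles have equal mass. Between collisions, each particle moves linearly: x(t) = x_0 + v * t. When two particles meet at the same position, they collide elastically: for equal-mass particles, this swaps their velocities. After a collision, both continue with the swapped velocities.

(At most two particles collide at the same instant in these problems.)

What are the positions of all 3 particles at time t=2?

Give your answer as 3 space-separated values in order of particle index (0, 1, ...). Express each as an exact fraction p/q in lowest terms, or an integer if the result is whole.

Collision at t=3/2: particles 1 and 2 swap velocities; positions: p0=1/2 p1=9/2 p2=9/2; velocities now: v0=-1 v1=-1 v2=1
Advance to t=2 (no further collisions before then); velocities: v0=-1 v1=-1 v2=1; positions = 0 4 5

Answer: 0 4 5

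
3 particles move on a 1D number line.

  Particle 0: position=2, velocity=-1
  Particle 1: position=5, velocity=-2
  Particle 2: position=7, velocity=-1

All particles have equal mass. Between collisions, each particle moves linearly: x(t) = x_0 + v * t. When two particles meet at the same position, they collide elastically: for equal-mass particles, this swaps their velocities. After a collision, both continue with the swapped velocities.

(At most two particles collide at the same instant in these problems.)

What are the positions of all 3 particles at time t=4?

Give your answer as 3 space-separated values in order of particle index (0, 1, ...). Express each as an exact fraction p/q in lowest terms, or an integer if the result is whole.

Collision at t=3: particles 0 and 1 swap velocities; positions: p0=-1 p1=-1 p2=4; velocities now: v0=-2 v1=-1 v2=-1
Advance to t=4 (no further collisions before then); velocities: v0=-2 v1=-1 v2=-1; positions = -3 -2 3

Answer: -3 -2 3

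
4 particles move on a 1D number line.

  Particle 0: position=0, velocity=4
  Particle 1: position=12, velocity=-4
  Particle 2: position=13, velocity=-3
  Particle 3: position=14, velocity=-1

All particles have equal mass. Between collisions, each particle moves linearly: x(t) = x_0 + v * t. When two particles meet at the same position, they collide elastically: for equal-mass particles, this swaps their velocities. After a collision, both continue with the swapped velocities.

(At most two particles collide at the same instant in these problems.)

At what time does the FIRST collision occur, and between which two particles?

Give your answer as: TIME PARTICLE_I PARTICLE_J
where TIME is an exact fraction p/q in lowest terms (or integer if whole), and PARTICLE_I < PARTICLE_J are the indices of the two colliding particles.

Pair (0,1): pos 0,12 vel 4,-4 -> gap=12, closing at 8/unit, collide at t=3/2
Pair (1,2): pos 12,13 vel -4,-3 -> not approaching (rel speed -1 <= 0)
Pair (2,3): pos 13,14 vel -3,-1 -> not approaching (rel speed -2 <= 0)
Earliest collision: t=3/2 between 0 and 1

Answer: 3/2 0 1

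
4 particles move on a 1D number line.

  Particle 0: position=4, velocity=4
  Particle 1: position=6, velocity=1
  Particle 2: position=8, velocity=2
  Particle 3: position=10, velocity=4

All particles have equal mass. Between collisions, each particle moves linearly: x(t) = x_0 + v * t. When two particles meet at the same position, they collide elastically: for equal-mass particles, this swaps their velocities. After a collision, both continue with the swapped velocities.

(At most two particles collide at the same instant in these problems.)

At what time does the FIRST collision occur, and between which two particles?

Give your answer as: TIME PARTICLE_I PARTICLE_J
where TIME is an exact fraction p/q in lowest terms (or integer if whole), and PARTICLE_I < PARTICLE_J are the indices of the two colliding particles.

Pair (0,1): pos 4,6 vel 4,1 -> gap=2, closing at 3/unit, collide at t=2/3
Pair (1,2): pos 6,8 vel 1,2 -> not approaching (rel speed -1 <= 0)
Pair (2,3): pos 8,10 vel 2,4 -> not approaching (rel speed -2 <= 0)
Earliest collision: t=2/3 between 0 and 1

Answer: 2/3 0 1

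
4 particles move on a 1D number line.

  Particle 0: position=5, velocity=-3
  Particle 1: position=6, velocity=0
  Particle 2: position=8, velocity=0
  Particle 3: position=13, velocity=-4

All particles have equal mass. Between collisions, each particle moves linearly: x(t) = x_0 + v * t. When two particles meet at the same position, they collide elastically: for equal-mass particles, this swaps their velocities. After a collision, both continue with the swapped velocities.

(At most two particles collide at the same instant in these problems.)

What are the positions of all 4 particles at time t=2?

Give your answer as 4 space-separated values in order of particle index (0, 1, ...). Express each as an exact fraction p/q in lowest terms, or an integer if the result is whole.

Collision at t=5/4: particles 2 and 3 swap velocities; positions: p0=5/4 p1=6 p2=8 p3=8; velocities now: v0=-3 v1=0 v2=-4 v3=0
Collision at t=7/4: particles 1 and 2 swap velocities; positions: p0=-1/4 p1=6 p2=6 p3=8; velocities now: v0=-3 v1=-4 v2=0 v3=0
Advance to t=2 (no further collisions before then); velocities: v0=-3 v1=-4 v2=0 v3=0; positions = -1 5 6 8

Answer: -1 5 6 8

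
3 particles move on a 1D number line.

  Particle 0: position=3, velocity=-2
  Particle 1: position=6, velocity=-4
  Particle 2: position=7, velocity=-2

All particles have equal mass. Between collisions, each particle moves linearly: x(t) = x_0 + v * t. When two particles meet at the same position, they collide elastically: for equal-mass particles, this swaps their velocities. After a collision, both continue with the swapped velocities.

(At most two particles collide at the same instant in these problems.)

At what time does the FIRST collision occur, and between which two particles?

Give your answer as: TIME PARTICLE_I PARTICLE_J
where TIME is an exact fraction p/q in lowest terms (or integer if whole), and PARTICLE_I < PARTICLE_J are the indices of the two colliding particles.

Answer: 3/2 0 1

Derivation:
Pair (0,1): pos 3,6 vel -2,-4 -> gap=3, closing at 2/unit, collide at t=3/2
Pair (1,2): pos 6,7 vel -4,-2 -> not approaching (rel speed -2 <= 0)
Earliest collision: t=3/2 between 0 and 1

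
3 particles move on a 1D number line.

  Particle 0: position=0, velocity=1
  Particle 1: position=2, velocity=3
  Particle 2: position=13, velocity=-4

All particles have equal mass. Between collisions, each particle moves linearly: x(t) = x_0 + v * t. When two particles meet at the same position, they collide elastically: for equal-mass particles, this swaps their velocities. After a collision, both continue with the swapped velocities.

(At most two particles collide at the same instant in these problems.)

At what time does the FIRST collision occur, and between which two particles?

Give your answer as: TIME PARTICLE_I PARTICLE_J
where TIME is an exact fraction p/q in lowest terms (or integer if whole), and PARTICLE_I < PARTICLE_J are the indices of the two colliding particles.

Pair (0,1): pos 0,2 vel 1,3 -> not approaching (rel speed -2 <= 0)
Pair (1,2): pos 2,13 vel 3,-4 -> gap=11, closing at 7/unit, collide at t=11/7
Earliest collision: t=11/7 between 1 and 2

Answer: 11/7 1 2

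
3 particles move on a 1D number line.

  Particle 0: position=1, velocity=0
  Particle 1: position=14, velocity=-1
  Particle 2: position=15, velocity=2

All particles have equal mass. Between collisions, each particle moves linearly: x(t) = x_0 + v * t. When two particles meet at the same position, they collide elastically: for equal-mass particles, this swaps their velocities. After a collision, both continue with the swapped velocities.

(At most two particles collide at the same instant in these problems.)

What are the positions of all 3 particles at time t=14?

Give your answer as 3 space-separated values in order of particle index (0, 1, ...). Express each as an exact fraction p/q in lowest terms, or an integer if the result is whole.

Answer: 0 1 43

Derivation:
Collision at t=13: particles 0 and 1 swap velocities; positions: p0=1 p1=1 p2=41; velocities now: v0=-1 v1=0 v2=2
Advance to t=14 (no further collisions before then); velocities: v0=-1 v1=0 v2=2; positions = 0 1 43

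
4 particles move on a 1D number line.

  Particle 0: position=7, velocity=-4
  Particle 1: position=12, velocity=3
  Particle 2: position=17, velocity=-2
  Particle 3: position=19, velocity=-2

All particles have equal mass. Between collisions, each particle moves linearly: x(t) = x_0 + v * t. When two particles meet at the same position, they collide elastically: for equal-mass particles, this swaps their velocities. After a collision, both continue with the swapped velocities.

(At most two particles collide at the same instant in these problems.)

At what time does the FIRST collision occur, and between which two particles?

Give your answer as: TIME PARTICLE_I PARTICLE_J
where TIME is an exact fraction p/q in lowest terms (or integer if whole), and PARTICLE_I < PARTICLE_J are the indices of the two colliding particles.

Answer: 1 1 2

Derivation:
Pair (0,1): pos 7,12 vel -4,3 -> not approaching (rel speed -7 <= 0)
Pair (1,2): pos 12,17 vel 3,-2 -> gap=5, closing at 5/unit, collide at t=1
Pair (2,3): pos 17,19 vel -2,-2 -> not approaching (rel speed 0 <= 0)
Earliest collision: t=1 between 1 and 2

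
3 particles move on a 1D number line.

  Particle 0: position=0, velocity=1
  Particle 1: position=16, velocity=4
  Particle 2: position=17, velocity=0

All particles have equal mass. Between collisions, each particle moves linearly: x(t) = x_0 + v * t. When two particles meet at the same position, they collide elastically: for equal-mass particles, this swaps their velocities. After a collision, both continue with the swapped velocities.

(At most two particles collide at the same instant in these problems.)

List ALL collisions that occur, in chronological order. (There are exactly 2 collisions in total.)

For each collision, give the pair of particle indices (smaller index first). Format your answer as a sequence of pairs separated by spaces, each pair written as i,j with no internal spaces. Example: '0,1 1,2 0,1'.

Answer: 1,2 0,1

Derivation:
Collision at t=1/4: particles 1 and 2 swap velocities; positions: p0=1/4 p1=17 p2=17; velocities now: v0=1 v1=0 v2=4
Collision at t=17: particles 0 and 1 swap velocities; positions: p0=17 p1=17 p2=84; velocities now: v0=0 v1=1 v2=4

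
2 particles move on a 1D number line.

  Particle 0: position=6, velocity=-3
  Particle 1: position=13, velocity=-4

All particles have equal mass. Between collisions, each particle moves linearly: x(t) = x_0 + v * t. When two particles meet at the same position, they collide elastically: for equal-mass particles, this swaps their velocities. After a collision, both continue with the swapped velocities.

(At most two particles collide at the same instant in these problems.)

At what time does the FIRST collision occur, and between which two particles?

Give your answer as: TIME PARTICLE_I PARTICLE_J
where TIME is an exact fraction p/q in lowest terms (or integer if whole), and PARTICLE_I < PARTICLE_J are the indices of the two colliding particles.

Pair (0,1): pos 6,13 vel -3,-4 -> gap=7, closing at 1/unit, collide at t=7
Earliest collision: t=7 between 0 and 1

Answer: 7 0 1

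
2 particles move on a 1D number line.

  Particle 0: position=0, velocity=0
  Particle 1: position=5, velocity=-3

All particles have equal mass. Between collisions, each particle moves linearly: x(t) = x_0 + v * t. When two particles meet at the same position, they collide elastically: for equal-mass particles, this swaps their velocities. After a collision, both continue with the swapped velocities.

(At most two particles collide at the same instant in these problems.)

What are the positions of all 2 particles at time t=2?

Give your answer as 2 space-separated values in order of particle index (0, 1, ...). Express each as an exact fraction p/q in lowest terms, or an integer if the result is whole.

Answer: -1 0

Derivation:
Collision at t=5/3: particles 0 and 1 swap velocities; positions: p0=0 p1=0; velocities now: v0=-3 v1=0
Advance to t=2 (no further collisions before then); velocities: v0=-3 v1=0; positions = -1 0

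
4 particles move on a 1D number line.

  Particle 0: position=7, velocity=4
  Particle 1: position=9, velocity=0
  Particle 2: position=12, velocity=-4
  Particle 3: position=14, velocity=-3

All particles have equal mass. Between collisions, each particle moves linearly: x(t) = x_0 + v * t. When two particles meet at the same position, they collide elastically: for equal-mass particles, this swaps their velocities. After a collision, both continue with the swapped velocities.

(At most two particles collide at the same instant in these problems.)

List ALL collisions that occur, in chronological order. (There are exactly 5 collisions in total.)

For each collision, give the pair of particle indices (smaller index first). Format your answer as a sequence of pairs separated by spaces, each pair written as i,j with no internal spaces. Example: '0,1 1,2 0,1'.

Answer: 0,1 1,2 0,1 2,3 1,2

Derivation:
Collision at t=1/2: particles 0 and 1 swap velocities; positions: p0=9 p1=9 p2=10 p3=25/2; velocities now: v0=0 v1=4 v2=-4 v3=-3
Collision at t=5/8: particles 1 and 2 swap velocities; positions: p0=9 p1=19/2 p2=19/2 p3=97/8; velocities now: v0=0 v1=-4 v2=4 v3=-3
Collision at t=3/4: particles 0 and 1 swap velocities; positions: p0=9 p1=9 p2=10 p3=47/4; velocities now: v0=-4 v1=0 v2=4 v3=-3
Collision at t=1: particles 2 and 3 swap velocities; positions: p0=8 p1=9 p2=11 p3=11; velocities now: v0=-4 v1=0 v2=-3 v3=4
Collision at t=5/3: particles 1 and 2 swap velocities; positions: p0=16/3 p1=9 p2=9 p3=41/3; velocities now: v0=-4 v1=-3 v2=0 v3=4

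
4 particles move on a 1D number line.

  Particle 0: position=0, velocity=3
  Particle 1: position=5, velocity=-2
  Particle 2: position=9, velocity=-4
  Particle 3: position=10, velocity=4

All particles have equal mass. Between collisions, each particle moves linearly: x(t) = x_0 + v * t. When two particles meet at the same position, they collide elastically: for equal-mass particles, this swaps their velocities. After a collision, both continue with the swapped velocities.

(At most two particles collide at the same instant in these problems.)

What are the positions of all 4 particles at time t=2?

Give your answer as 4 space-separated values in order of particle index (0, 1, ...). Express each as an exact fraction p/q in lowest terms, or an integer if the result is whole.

Answer: 1 1 6 18

Derivation:
Collision at t=1: particles 0 and 1 swap velocities; positions: p0=3 p1=3 p2=5 p3=14; velocities now: v0=-2 v1=3 v2=-4 v3=4
Collision at t=9/7: particles 1 and 2 swap velocities; positions: p0=17/7 p1=27/7 p2=27/7 p3=106/7; velocities now: v0=-2 v1=-4 v2=3 v3=4
Collision at t=2: particles 0 and 1 swap velocities; positions: p0=1 p1=1 p2=6 p3=18; velocities now: v0=-4 v1=-2 v2=3 v3=4
Advance to t=2 (no further collisions before then); velocities: v0=-4 v1=-2 v2=3 v3=4; positions = 1 1 6 18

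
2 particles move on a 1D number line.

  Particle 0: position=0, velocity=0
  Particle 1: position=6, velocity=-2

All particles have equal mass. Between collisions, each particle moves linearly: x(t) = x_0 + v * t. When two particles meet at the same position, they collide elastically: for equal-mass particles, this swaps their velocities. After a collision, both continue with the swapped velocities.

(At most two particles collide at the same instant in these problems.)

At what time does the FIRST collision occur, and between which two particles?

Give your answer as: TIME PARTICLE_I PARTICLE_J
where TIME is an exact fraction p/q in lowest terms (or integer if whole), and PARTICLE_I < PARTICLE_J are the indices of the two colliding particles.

Answer: 3 0 1

Derivation:
Pair (0,1): pos 0,6 vel 0,-2 -> gap=6, closing at 2/unit, collide at t=3
Earliest collision: t=3 between 0 and 1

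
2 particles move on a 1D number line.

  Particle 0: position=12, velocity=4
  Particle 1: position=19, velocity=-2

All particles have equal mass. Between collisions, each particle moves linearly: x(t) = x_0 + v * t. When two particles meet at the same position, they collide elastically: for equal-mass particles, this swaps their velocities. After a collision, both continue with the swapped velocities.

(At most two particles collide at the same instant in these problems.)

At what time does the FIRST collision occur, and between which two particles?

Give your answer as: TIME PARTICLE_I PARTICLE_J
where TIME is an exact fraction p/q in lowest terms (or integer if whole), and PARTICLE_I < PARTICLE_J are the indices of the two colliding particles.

Answer: 7/6 0 1

Derivation:
Pair (0,1): pos 12,19 vel 4,-2 -> gap=7, closing at 6/unit, collide at t=7/6
Earliest collision: t=7/6 between 0 and 1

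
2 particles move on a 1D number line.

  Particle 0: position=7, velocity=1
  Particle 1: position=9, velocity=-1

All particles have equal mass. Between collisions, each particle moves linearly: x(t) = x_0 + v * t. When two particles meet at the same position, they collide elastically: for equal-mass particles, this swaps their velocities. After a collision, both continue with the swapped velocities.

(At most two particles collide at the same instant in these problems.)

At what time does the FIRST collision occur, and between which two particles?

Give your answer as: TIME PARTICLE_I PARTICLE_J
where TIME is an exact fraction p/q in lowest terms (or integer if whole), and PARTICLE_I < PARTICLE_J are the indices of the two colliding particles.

Pair (0,1): pos 7,9 vel 1,-1 -> gap=2, closing at 2/unit, collide at t=1
Earliest collision: t=1 between 0 and 1

Answer: 1 0 1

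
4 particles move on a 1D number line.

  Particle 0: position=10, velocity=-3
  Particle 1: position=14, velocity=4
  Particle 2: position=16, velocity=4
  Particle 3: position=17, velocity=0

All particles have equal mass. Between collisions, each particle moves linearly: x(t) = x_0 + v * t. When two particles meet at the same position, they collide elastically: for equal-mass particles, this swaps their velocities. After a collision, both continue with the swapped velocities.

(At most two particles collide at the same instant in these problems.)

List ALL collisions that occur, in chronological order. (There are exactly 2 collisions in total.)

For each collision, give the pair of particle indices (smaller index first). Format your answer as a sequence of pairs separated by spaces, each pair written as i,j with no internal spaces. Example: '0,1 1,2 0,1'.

Answer: 2,3 1,2

Derivation:
Collision at t=1/4: particles 2 and 3 swap velocities; positions: p0=37/4 p1=15 p2=17 p3=17; velocities now: v0=-3 v1=4 v2=0 v3=4
Collision at t=3/4: particles 1 and 2 swap velocities; positions: p0=31/4 p1=17 p2=17 p3=19; velocities now: v0=-3 v1=0 v2=4 v3=4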